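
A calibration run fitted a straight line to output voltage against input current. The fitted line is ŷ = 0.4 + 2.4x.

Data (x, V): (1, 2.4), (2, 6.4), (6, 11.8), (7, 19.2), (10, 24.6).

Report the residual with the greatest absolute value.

x=1: ŷ = 0.4 + 2.4·1 = 2.8; e = 2.4 − 2.8 = -0.4
x=2: ŷ = 0.4 + 2.4·2 = 5.2; e = 6.4 − 5.2 = 1.2
x=6: ŷ = 0.4 + 2.4·6 = 14.8; e = 11.8 − 14.8 = -3
x=7: ŷ = 0.4 + 2.4·7 = 17.2; e = 19.2 − 17.2 = 2
x=10: ŷ = 0.4 + 2.4·10 = 24.4; e = 24.6 − 24.4 = 0.2
Largest |e| is 3 at x = 6, residual -3.

e = -3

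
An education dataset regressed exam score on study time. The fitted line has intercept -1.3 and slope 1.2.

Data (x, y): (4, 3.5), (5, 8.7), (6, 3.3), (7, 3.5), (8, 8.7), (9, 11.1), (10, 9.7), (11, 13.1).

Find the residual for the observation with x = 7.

ŷ = -1.3 + 1.2·7 = 7.1
r = 3.5 − 7.1 = -3.6

r = -3.6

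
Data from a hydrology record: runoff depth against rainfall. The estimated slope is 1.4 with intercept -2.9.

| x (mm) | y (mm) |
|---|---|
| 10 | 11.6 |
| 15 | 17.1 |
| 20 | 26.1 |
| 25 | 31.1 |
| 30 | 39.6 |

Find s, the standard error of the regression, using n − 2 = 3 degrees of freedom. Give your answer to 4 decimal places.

x=10: ŷ = -2.9 + 1.4·10 = 11.1; e = 11.6 − 11.1 = 0.5
x=15: ŷ = -2.9 + 1.4·15 = 18.1; e = 17.1 − 18.1 = -1
x=20: ŷ = -2.9 + 1.4·20 = 25.1; e = 26.1 − 25.1 = 1
x=25: ŷ = -2.9 + 1.4·25 = 32.1; e = 31.1 − 32.1 = -1
x=30: ŷ = -2.9 + 1.4·30 = 39.1; e = 39.6 − 39.1 = 0.5
SSE = 0.25 + 1 + 1 + 1 + 0.25 = 3.5
s = √(3.5/3) = √1.16667 ≈ 1.0801

s = 1.0801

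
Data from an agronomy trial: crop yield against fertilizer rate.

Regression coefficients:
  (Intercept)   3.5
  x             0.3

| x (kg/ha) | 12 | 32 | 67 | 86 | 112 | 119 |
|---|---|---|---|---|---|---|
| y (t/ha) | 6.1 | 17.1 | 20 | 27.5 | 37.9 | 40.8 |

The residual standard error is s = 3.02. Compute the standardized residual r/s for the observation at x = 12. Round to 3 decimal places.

-0.331

ŷ = 3.5 + 0.3·12 = 7.1
r = 6.1 − 7.1 = -1
r/s = -1 / 3.02 = -0.331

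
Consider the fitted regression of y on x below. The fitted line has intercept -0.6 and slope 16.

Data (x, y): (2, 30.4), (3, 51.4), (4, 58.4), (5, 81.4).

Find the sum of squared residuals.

x=2: ŷ = -0.6 + 16·2 = 31.4; e = 30.4 − 31.4 = -1
x=3: ŷ = -0.6 + 16·3 = 47.4; e = 51.4 − 47.4 = 4
x=4: ŷ = -0.6 + 16·4 = 63.4; e = 58.4 − 63.4 = -5
x=5: ŷ = -0.6 + 16·5 = 79.4; e = 81.4 − 79.4 = 2
SSE = 1 + 16 + 25 + 4 = 46

SSE = 46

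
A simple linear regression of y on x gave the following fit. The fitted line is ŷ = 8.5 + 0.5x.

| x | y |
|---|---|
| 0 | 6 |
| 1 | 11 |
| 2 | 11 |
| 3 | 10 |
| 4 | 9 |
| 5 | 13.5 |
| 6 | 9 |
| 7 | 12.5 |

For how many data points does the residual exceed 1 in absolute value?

6

x=0: ŷ = 8.5 + 0.5·0 = 8.5; e = 6 − 8.5 = -2.5
x=1: ŷ = 8.5 + 0.5·1 = 9; e = 11 − 9 = 2
x=2: ŷ = 8.5 + 0.5·2 = 9.5; e = 11 − 9.5 = 1.5
x=3: ŷ = 8.5 + 0.5·3 = 10; e = 10 − 10 = 0
x=4: ŷ = 8.5 + 0.5·4 = 10.5; e = 9 − 10.5 = -1.5
x=5: ŷ = 8.5 + 0.5·5 = 11; e = 13.5 − 11 = 2.5
x=6: ŷ = 8.5 + 0.5·6 = 11.5; e = 9 − 11.5 = -2.5
x=7: ŷ = 8.5 + 0.5·7 = 12; e = 12.5 − 12 = 0.5
|e| > 1: x=0 (|e|=2.5), x=1 (|e|=2), x=2 (|e|=1.5), x=4 (|e|=1.5), x=5 (|e|=2.5), x=6 (|e|=2.5) → 6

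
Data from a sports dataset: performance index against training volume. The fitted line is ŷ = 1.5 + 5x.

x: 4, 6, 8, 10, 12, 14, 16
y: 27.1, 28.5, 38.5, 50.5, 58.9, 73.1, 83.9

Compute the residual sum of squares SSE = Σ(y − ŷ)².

x=4: ŷ = 1.5 + 5·4 = 21.5; r = 27.1 − 21.5 = 5.6
x=6: ŷ = 1.5 + 5·6 = 31.5; r = 28.5 − 31.5 = -3
x=8: ŷ = 1.5 + 5·8 = 41.5; r = 38.5 − 41.5 = -3
x=10: ŷ = 1.5 + 5·10 = 51.5; r = 50.5 − 51.5 = -1
x=12: ŷ = 1.5 + 5·12 = 61.5; r = 58.9 − 61.5 = -2.6
x=14: ŷ = 1.5 + 5·14 = 71.5; r = 73.1 − 71.5 = 1.6
x=16: ŷ = 1.5 + 5·16 = 81.5; r = 83.9 − 81.5 = 2.4
SSE = 31.36 + 9 + 9 + 1 + 6.76 + 2.56 + 5.76 = 65.44

SSE = 65.44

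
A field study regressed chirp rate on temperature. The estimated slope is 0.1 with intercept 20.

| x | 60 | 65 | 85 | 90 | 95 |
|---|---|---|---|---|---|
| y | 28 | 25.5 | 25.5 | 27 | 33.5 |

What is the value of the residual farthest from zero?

x=60: ŷ = 20 + 0.1·60 = 26; r = 28 − 26 = 2
x=65: ŷ = 20 + 0.1·65 = 26.5; r = 25.5 − 26.5 = -1
x=85: ŷ = 20 + 0.1·85 = 28.5; r = 25.5 − 28.5 = -3
x=90: ŷ = 20 + 0.1·90 = 29; r = 27 − 29 = -2
x=95: ŷ = 20 + 0.1·95 = 29.5; r = 33.5 − 29.5 = 4
Largest |r| is 4 at x = 95, residual 4.

r = 4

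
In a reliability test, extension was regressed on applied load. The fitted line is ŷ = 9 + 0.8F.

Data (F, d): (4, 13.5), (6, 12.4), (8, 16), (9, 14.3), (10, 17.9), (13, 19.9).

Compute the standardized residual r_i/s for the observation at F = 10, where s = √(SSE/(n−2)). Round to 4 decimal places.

F=4: ŷ = 9 + 0.8·4 = 12.2; r = 13.5 − 12.2 = 1.3
F=6: ŷ = 9 + 0.8·6 = 13.8; r = 12.4 − 13.8 = -1.4
F=8: ŷ = 9 + 0.8·8 = 15.4; r = 16 − 15.4 = 0.6
F=9: ŷ = 9 + 0.8·9 = 16.2; r = 14.3 − 16.2 = -1.9
F=10: ŷ = 9 + 0.8·10 = 17; r = 17.9 − 17 = 0.9
F=13: ŷ = 9 + 0.8·13 = 19.4; r = 19.9 − 19.4 = 0.5
SSE = 1.69 + 1.96 + 0.36 + 3.61 + 0.81 + 0.25 = 8.68
s = √(8.68/4) = 1.47309
r/s = 0.9 / 1.47309 = 0.6110

0.6110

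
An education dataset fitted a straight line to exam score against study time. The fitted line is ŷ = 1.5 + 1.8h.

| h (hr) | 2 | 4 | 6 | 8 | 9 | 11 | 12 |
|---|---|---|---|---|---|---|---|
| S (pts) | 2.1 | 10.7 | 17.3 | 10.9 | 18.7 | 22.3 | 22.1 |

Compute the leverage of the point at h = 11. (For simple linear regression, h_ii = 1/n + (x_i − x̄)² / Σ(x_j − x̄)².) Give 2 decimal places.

h = 0.30

h̄ = (2 + 4 + 6 + 8 + 9 + 11 + 12)/7 = 7.42857
Σ(h − h̄)² = 29.4694 + 11.7551 + 2.04082 + 0.326531 + 2.46939 + 12.7551 + 20.898 = 79.7143
h = 1/7 + (3.57143)²/79.7143 = 0.142857 + 0.16001 = 0.30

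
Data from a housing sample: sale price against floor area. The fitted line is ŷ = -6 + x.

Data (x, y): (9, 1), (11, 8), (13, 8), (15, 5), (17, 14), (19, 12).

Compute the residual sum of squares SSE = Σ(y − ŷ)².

x=9: ŷ = -6 + 9 = 3; e = 1 − 3 = -2
x=11: ŷ = -6 + 11 = 5; e = 8 − 5 = 3
x=13: ŷ = -6 + 13 = 7; e = 8 − 7 = 1
x=15: ŷ = -6 + 15 = 9; e = 5 − 9 = -4
x=17: ŷ = -6 + 17 = 11; e = 14 − 11 = 3
x=19: ŷ = -6 + 19 = 13; e = 12 − 13 = -1
SSE = 4 + 9 + 1 + 16 + 9 + 1 = 40

SSE = 40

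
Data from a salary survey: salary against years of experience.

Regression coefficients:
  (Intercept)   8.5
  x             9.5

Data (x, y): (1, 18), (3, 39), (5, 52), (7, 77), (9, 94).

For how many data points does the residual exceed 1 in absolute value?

x=1: ŷ = 8.5 + 9.5·1 = 18; r = 18 − 18 = 0
x=3: ŷ = 8.5 + 9.5·3 = 37; r = 39 − 37 = 2
x=5: ŷ = 8.5 + 9.5·5 = 56; r = 52 − 56 = -4
x=7: ŷ = 8.5 + 9.5·7 = 75; r = 77 − 75 = 2
x=9: ŷ = 8.5 + 9.5·9 = 94; r = 94 − 94 = 0
|r| > 1: x=3 (|r|=2), x=5 (|r|=4), x=7 (|r|=2) → 3

3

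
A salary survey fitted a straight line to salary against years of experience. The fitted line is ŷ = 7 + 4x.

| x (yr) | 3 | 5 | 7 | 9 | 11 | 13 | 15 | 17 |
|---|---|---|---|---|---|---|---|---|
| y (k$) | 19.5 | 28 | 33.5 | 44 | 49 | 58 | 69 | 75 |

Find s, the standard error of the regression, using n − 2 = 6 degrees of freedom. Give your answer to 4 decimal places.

s = 1.5000

x=3: ŷ = 7 + 4·3 = 19; e = 19.5 − 19 = 0.5
x=5: ŷ = 7 + 4·5 = 27; e = 28 − 27 = 1
x=7: ŷ = 7 + 4·7 = 35; e = 33.5 − 35 = -1.5
x=9: ŷ = 7 + 4·9 = 43; e = 44 − 43 = 1
x=11: ŷ = 7 + 4·11 = 51; e = 49 − 51 = -2
x=13: ŷ = 7 + 4·13 = 59; e = 58 − 59 = -1
x=15: ŷ = 7 + 4·15 = 67; e = 69 − 67 = 2
x=17: ŷ = 7 + 4·17 = 75; e = 75 − 75 = 0
SSE = 0.25 + 1 + 2.25 + 1 + 4 + 1 + 4 + 0 = 13.5
s = √(13.5/6) = √2.25 ≈ 1.5000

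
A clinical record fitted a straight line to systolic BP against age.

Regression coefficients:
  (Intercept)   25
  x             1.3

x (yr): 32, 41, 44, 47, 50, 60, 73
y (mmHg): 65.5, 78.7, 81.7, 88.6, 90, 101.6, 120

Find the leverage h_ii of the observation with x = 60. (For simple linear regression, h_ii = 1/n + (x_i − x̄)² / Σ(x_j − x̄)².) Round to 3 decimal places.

x̄ = (32 + 41 + 44 + 47 + 50 + 60 + 73)/7 = 49.5714
Σ(x − x̄)² = 308.755 + 73.4694 + 31.0408 + 6.61224 + 0.183673 + 108.755 + 548.898 = 1077.71
h = 1/7 + (10.4286)²/1077.71 = 0.142857 + 0.100913 = 0.244

h = 0.244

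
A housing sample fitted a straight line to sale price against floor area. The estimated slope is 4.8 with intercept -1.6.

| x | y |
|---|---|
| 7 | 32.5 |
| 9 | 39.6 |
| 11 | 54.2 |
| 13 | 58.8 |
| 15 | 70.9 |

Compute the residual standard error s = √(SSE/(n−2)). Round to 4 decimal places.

s = 2.4152

x=7: ŷ = -1.6 + 4.8·7 = 32; e = 32.5 − 32 = 0.5
x=9: ŷ = -1.6 + 4.8·9 = 41.6; e = 39.6 − 41.6 = -2
x=11: ŷ = -1.6 + 4.8·11 = 51.2; e = 54.2 − 51.2 = 3
x=13: ŷ = -1.6 + 4.8·13 = 60.8; e = 58.8 − 60.8 = -2
x=15: ŷ = -1.6 + 4.8·15 = 70.4; e = 70.9 − 70.4 = 0.5
SSE = 0.25 + 4 + 9 + 4 + 0.25 = 17.5
s = √(17.5/3) = √5.83333 ≈ 2.4152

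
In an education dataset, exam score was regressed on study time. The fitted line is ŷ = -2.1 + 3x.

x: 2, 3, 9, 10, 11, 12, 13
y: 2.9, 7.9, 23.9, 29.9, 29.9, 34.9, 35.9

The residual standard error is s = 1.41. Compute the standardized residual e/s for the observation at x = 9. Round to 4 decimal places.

ŷ = -2.1 + 3·9 = 24.9
e = 23.9 − 24.9 = -1
e/s = -1 / 1.41 = -0.7092

-0.7092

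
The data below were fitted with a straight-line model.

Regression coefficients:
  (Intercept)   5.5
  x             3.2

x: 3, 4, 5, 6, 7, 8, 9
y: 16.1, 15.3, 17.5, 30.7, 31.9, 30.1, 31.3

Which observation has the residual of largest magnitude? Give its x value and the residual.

x = 6, e = 6

x=3: ŷ = 5.5 + 3.2·3 = 15.1; e = 16.1 − 15.1 = 1
x=4: ŷ = 5.5 + 3.2·4 = 18.3; e = 15.3 − 18.3 = -3
x=5: ŷ = 5.5 + 3.2·5 = 21.5; e = 17.5 − 21.5 = -4
x=6: ŷ = 5.5 + 3.2·6 = 24.7; e = 30.7 − 24.7 = 6
x=7: ŷ = 5.5 + 3.2·7 = 27.9; e = 31.9 − 27.9 = 4
x=8: ŷ = 5.5 + 3.2·8 = 31.1; e = 30.1 − 31.1 = -1
x=9: ŷ = 5.5 + 3.2·9 = 34.3; e = 31.3 − 34.3 = -3
Largest |e| is 6 at x = 6, residual 6.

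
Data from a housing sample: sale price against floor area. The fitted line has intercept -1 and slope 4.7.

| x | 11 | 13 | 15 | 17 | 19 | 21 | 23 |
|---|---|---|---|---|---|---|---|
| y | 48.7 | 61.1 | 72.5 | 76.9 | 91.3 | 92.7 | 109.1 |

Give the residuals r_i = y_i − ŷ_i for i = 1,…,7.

-2, 1, 3, -2, 3, -5, 2

x=11: ŷ = -1 + 4.7·11 = 50.7; r = 48.7 − 50.7 = -2
x=13: ŷ = -1 + 4.7·13 = 60.1; r = 61.1 − 60.1 = 1
x=15: ŷ = -1 + 4.7·15 = 69.5; r = 72.5 − 69.5 = 3
x=17: ŷ = -1 + 4.7·17 = 78.9; r = 76.9 − 78.9 = -2
x=19: ŷ = -1 + 4.7·19 = 88.3; r = 91.3 − 88.3 = 3
x=21: ŷ = -1 + 4.7·21 = 97.7; r = 92.7 − 97.7 = -5
x=23: ŷ = -1 + 4.7·23 = 107.1; r = 109.1 − 107.1 = 2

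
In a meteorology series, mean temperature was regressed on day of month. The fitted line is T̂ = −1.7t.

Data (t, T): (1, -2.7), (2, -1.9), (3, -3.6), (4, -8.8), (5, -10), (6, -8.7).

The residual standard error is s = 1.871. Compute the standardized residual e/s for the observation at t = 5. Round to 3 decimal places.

T̂ = −1.7·5 = -8.5
e = -10 − (-8.5) = -1.5
e/s = -1.5 / 1.871 = -0.802

-0.802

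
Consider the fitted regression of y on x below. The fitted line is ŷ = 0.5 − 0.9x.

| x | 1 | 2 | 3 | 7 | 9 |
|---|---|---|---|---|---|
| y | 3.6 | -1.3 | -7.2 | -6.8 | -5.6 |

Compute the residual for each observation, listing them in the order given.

x=1: ŷ = 0.5 − 0.9·1 = -0.4; e = 3.6 − (-0.4) = 4
x=2: ŷ = 0.5 − 0.9·2 = -1.3; e = -1.3 − (-1.3) = 0
x=3: ŷ = 0.5 − 0.9·3 = -2.2; e = -7.2 − (-2.2) = -5
x=7: ŷ = 0.5 − 0.9·7 = -5.8; e = -6.8 − (-5.8) = -1
x=9: ŷ = 0.5 − 0.9·9 = -7.6; e = -5.6 − (-7.6) = 2

4, 0, -5, -1, 2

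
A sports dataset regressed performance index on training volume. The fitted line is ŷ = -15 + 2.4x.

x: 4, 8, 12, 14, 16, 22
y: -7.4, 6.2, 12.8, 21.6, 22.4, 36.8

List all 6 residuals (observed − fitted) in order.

x=4: ŷ = -15 + 2.4·4 = -5.4; r = -7.4 − (-5.4) = -2
x=8: ŷ = -15 + 2.4·8 = 4.2; r = 6.2 − 4.2 = 2
x=12: ŷ = -15 + 2.4·12 = 13.8; r = 12.8 − 13.8 = -1
x=14: ŷ = -15 + 2.4·14 = 18.6; r = 21.6 − 18.6 = 3
x=16: ŷ = -15 + 2.4·16 = 23.4; r = 22.4 − 23.4 = -1
x=22: ŷ = -15 + 2.4·22 = 37.8; r = 36.8 − 37.8 = -1

-2, 2, -1, 3, -1, -1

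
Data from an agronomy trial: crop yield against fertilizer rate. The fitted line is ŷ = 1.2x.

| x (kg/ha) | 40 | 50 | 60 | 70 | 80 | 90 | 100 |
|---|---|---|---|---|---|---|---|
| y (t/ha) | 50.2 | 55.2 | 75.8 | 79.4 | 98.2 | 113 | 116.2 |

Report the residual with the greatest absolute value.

r = 5

x=40: ŷ = 1.2·40 = 48; r = 50.2 − 48 = 2.2
x=50: ŷ = 1.2·50 = 60; r = 55.2 − 60 = -4.8
x=60: ŷ = 1.2·60 = 72; r = 75.8 − 72 = 3.8
x=70: ŷ = 1.2·70 = 84; r = 79.4 − 84 = -4.6
x=80: ŷ = 1.2·80 = 96; r = 98.2 − 96 = 2.2
x=90: ŷ = 1.2·90 = 108; r = 113 − 108 = 5
x=100: ŷ = 1.2·100 = 120; r = 116.2 − 120 = -3.8
Largest |r| is 5 at x = 90, residual 5.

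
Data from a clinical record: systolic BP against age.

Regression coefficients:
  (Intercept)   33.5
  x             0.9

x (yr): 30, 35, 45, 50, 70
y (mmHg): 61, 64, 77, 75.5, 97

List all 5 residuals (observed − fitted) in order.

0.5, -1, 3, -3, 0.5

x=30: ŷ = 33.5 + 0.9·30 = 60.5; e = 61 − 60.5 = 0.5
x=35: ŷ = 33.5 + 0.9·35 = 65; e = 64 − 65 = -1
x=45: ŷ = 33.5 + 0.9·45 = 74; e = 77 − 74 = 3
x=50: ŷ = 33.5 + 0.9·50 = 78.5; e = 75.5 − 78.5 = -3
x=70: ŷ = 33.5 + 0.9·70 = 96.5; e = 97 − 96.5 = 0.5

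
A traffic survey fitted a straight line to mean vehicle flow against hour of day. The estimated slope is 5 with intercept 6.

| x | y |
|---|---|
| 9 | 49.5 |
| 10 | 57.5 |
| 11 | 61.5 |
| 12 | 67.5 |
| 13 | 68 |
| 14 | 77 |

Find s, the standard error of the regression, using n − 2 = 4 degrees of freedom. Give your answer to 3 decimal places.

x=9: ŷ = 6 + 5·9 = 51; e = 49.5 − 51 = -1.5
x=10: ŷ = 6 + 5·10 = 56; e = 57.5 − 56 = 1.5
x=11: ŷ = 6 + 5·11 = 61; e = 61.5 − 61 = 0.5
x=12: ŷ = 6 + 5·12 = 66; e = 67.5 − 66 = 1.5
x=13: ŷ = 6 + 5·13 = 71; e = 68 − 71 = -3
x=14: ŷ = 6 + 5·14 = 76; e = 77 − 76 = 1
SSE = 2.25 + 2.25 + 0.25 + 2.25 + 9 + 1 = 17
s = √(17/4) = √4.25 ≈ 2.062

s = 2.062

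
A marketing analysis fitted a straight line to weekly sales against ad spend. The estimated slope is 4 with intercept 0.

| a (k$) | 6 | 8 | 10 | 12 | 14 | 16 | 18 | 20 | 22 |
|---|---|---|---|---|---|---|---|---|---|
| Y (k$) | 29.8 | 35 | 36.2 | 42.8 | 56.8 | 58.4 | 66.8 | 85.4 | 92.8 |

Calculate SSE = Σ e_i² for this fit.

SSE = 195.36

a=6: ŷ = 4·6 = 24; e = 29.8 − 24 = 5.8
a=8: ŷ = 4·8 = 32; e = 35 − 32 = 3
a=10: ŷ = 4·10 = 40; e = 36.2 − 40 = -3.8
a=12: ŷ = 4·12 = 48; e = 42.8 − 48 = -5.2
a=14: ŷ = 4·14 = 56; e = 56.8 − 56 = 0.8
a=16: ŷ = 4·16 = 64; e = 58.4 − 64 = -5.6
a=18: ŷ = 4·18 = 72; e = 66.8 − 72 = -5.2
a=20: ŷ = 4·20 = 80; e = 85.4 − 80 = 5.4
a=22: ŷ = 4·22 = 88; e = 92.8 − 88 = 4.8
SSE = 33.64 + 9 + 14.44 + 27.04 + 0.64 + 31.36 + 27.04 + 29.16 + 23.04 = 195.36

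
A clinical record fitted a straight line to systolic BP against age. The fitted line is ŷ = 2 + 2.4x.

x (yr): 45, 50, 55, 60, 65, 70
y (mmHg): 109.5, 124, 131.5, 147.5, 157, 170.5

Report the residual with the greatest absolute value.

r = -2.5

x=45: ŷ = 2 + 2.4·45 = 110; r = 109.5 − 110 = -0.5
x=50: ŷ = 2 + 2.4·50 = 122; r = 124 − 122 = 2
x=55: ŷ = 2 + 2.4·55 = 134; r = 131.5 − 134 = -2.5
x=60: ŷ = 2 + 2.4·60 = 146; r = 147.5 − 146 = 1.5
x=65: ŷ = 2 + 2.4·65 = 158; r = 157 − 158 = -1
x=70: ŷ = 2 + 2.4·70 = 170; r = 170.5 − 170 = 0.5
Largest |r| is 2.5 at x = 55, residual -2.5.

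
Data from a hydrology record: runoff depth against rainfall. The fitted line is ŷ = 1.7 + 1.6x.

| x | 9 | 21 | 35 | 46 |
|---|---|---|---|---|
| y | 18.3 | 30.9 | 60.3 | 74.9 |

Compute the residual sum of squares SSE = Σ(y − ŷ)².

SSE = 31.12

x=9: ŷ = 1.7 + 1.6·9 = 16.1; e = 18.3 − 16.1 = 2.2
x=21: ŷ = 1.7 + 1.6·21 = 35.3; e = 30.9 − 35.3 = -4.4
x=35: ŷ = 1.7 + 1.6·35 = 57.7; e = 60.3 − 57.7 = 2.6
x=46: ŷ = 1.7 + 1.6·46 = 75.3; e = 74.9 − 75.3 = -0.4
SSE = 4.84 + 19.36 + 6.76 + 0.16 = 31.12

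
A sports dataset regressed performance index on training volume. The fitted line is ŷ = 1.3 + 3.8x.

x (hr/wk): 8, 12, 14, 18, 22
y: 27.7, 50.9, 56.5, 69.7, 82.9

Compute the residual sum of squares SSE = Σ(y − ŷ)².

SSE = 40

x=8: ŷ = 1.3 + 3.8·8 = 31.7; e = 27.7 − 31.7 = -4
x=12: ŷ = 1.3 + 3.8·12 = 46.9; e = 50.9 − 46.9 = 4
x=14: ŷ = 1.3 + 3.8·14 = 54.5; e = 56.5 − 54.5 = 2
x=18: ŷ = 1.3 + 3.8·18 = 69.7; e = 69.7 − 69.7 = 0
x=22: ŷ = 1.3 + 3.8·22 = 84.9; e = 82.9 − 84.9 = -2
SSE = 16 + 16 + 4 + 0 + 4 = 40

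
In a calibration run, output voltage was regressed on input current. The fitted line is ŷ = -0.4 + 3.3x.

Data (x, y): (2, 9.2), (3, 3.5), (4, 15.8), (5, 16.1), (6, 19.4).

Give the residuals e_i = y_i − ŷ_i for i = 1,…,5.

x=2: ŷ = -0.4 + 3.3·2 = 6.2; e = 9.2 − 6.2 = 3
x=3: ŷ = -0.4 + 3.3·3 = 9.5; e = 3.5 − 9.5 = -6
x=4: ŷ = -0.4 + 3.3·4 = 12.8; e = 15.8 − 12.8 = 3
x=5: ŷ = -0.4 + 3.3·5 = 16.1; e = 16.1 − 16.1 = 0
x=6: ŷ = -0.4 + 3.3·6 = 19.4; e = 19.4 − 19.4 = 0

3, -6, 3, 0, 0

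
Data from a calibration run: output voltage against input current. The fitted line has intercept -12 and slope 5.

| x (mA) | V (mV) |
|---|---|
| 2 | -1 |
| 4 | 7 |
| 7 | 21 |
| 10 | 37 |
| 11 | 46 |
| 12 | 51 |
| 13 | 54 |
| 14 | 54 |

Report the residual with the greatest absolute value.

e = -4

x=2: ŷ = -12 + 5·2 = -2; e = -1 − (-2) = 1
x=4: ŷ = -12 + 5·4 = 8; e = 7 − 8 = -1
x=7: ŷ = -12 + 5·7 = 23; e = 21 − 23 = -2
x=10: ŷ = -12 + 5·10 = 38; e = 37 − 38 = -1
x=11: ŷ = -12 + 5·11 = 43; e = 46 − 43 = 3
x=12: ŷ = -12 + 5·12 = 48; e = 51 − 48 = 3
x=13: ŷ = -12 + 5·13 = 53; e = 54 − 53 = 1
x=14: ŷ = -12 + 5·14 = 58; e = 54 − 58 = -4
Largest |e| is 4 at x = 14, residual -4.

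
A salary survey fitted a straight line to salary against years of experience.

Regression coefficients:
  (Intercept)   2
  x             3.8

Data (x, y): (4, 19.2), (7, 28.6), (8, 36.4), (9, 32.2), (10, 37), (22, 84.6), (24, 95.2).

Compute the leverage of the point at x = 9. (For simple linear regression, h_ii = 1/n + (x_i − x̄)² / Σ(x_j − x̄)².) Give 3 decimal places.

h = 0.168

x̄ = (4 + 7 + 8 + 9 + 10 + 22 + 24)/7 = 12
Σ(x − x̄)² = 64 + 25 + 16 + 9 + 4 + 100 + 144 = 362
h = 1/7 + (-3)²/362 = 0.142857 + 0.0248619 = 0.168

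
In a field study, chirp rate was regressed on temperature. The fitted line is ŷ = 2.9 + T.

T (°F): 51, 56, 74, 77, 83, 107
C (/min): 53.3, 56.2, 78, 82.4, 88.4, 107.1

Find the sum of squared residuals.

T=51: ŷ = 2.9 + 51 = 53.9; e = 53.3 − 53.9 = -0.6
T=56: ŷ = 2.9 + 56 = 58.9; e = 56.2 − 58.9 = -2.7
T=74: ŷ = 2.9 + 74 = 76.9; e = 78 − 76.9 = 1.1
T=77: ŷ = 2.9 + 77 = 79.9; e = 82.4 − 79.9 = 2.5
T=83: ŷ = 2.9 + 83 = 85.9; e = 88.4 − 85.9 = 2.5
T=107: ŷ = 2.9 + 107 = 109.9; e = 107.1 − 109.9 = -2.8
SSE = 0.36 + 7.29 + 1.21 + 6.25 + 6.25 + 7.84 = 29.2

SSE = 29.2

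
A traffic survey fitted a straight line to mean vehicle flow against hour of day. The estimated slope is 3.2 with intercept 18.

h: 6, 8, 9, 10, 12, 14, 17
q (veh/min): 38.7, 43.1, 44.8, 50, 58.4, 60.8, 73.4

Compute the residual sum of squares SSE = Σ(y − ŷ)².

SSE = 15.5

h=6: q̂ = 18 + 3.2·6 = 37.2; r = 38.7 − 37.2 = 1.5
h=8: q̂ = 18 + 3.2·8 = 43.6; r = 43.1 − 43.6 = -0.5
h=9: q̂ = 18 + 3.2·9 = 46.8; r = 44.8 − 46.8 = -2
h=10: q̂ = 18 + 3.2·10 = 50; r = 50 − 50 = 0
h=12: q̂ = 18 + 3.2·12 = 56.4; r = 58.4 − 56.4 = 2
h=14: q̂ = 18 + 3.2·14 = 62.8; r = 60.8 − 62.8 = -2
h=17: q̂ = 18 + 3.2·17 = 72.4; r = 73.4 − 72.4 = 1
SSE = 2.25 + 0.25 + 4 + 0 + 4 + 4 + 1 = 15.5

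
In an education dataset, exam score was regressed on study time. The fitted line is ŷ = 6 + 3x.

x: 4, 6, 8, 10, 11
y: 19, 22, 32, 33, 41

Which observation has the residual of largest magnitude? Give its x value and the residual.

x = 10, r = -3

x=4: ŷ = 6 + 3·4 = 18; r = 19 − 18 = 1
x=6: ŷ = 6 + 3·6 = 24; r = 22 − 24 = -2
x=8: ŷ = 6 + 3·8 = 30; r = 32 − 30 = 2
x=10: ŷ = 6 + 3·10 = 36; r = 33 − 36 = -3
x=11: ŷ = 6 + 3·11 = 39; r = 41 − 39 = 2
Largest |r| is 3 at x = 10, residual -3.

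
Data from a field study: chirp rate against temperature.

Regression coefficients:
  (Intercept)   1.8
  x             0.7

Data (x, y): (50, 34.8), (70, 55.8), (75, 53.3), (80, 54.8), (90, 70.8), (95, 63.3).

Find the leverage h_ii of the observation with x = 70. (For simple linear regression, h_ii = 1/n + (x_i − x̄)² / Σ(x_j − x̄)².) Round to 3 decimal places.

h = 0.201

x̄ = (50 + 70 + 75 + 80 + 90 + 95)/6 = 76.6667
Σ(x − x̄)² = 711.111 + 44.4444 + 2.77778 + 11.1111 + 177.778 + 336.111 = 1283.33
h = 1/6 + (-6.66667)²/1283.33 = 0.166667 + 0.034632 = 0.201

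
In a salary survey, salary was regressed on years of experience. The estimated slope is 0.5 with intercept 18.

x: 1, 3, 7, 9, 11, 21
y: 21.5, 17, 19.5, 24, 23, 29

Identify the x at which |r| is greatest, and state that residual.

x = 1, r = 3

x=1: ŷ = 18 + 0.5·1 = 18.5; r = 21.5 − 18.5 = 3
x=3: ŷ = 18 + 0.5·3 = 19.5; r = 17 − 19.5 = -2.5
x=7: ŷ = 18 + 0.5·7 = 21.5; r = 19.5 − 21.5 = -2
x=9: ŷ = 18 + 0.5·9 = 22.5; r = 24 − 22.5 = 1.5
x=11: ŷ = 18 + 0.5·11 = 23.5; r = 23 − 23.5 = -0.5
x=21: ŷ = 18 + 0.5·21 = 28.5; r = 29 − 28.5 = 0.5
Largest |r| is 3 at x = 1, residual 3.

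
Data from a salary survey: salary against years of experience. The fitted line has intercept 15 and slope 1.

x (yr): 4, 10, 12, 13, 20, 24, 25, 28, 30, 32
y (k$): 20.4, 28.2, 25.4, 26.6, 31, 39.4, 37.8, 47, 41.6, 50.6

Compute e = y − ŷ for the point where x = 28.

ŷ = 15 + 28 = 43
e = 47 − 43 = 4

e = 4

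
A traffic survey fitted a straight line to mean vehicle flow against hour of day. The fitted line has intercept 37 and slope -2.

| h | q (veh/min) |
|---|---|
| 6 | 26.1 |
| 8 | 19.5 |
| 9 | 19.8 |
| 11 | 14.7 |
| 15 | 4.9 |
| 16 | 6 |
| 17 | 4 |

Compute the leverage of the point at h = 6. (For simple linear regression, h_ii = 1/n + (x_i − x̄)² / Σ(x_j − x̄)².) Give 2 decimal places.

h = 0.44

h̄ = (6 + 8 + 9 + 11 + 15 + 16 + 17)/7 = 11.7143
Σ(h − h̄)² = 32.6531 + 13.7959 + 7.36735 + 0.510204 + 10.7959 + 18.3673 + 27.9388 = 111.429
h = 1/7 + (-5.71429)²/111.429 = 0.142857 + 0.29304 = 0.44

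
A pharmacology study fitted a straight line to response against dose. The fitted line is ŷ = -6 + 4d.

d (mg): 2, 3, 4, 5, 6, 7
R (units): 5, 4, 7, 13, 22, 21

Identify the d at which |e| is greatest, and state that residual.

d=2: ŷ = -6 + 4·2 = 2; e = 5 − 2 = 3
d=3: ŷ = -6 + 4·3 = 6; e = 4 − 6 = -2
d=4: ŷ = -6 + 4·4 = 10; e = 7 − 10 = -3
d=5: ŷ = -6 + 4·5 = 14; e = 13 − 14 = -1
d=6: ŷ = -6 + 4·6 = 18; e = 22 − 18 = 4
d=7: ŷ = -6 + 4·7 = 22; e = 21 − 22 = -1
Largest |e| is 4 at d = 6, residual 4.

d = 6, e = 4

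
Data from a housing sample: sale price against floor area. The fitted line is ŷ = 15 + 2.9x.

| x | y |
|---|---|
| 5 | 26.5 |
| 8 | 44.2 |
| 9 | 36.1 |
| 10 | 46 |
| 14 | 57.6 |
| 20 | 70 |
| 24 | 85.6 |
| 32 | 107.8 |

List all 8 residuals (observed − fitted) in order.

-3, 6, -5, 2, 2, -3, 1, 0

x=5: ŷ = 15 + 2.9·5 = 29.5; r = 26.5 − 29.5 = -3
x=8: ŷ = 15 + 2.9·8 = 38.2; r = 44.2 − 38.2 = 6
x=9: ŷ = 15 + 2.9·9 = 41.1; r = 36.1 − 41.1 = -5
x=10: ŷ = 15 + 2.9·10 = 44; r = 46 − 44 = 2
x=14: ŷ = 15 + 2.9·14 = 55.6; r = 57.6 − 55.6 = 2
x=20: ŷ = 15 + 2.9·20 = 73; r = 70 − 73 = -3
x=24: ŷ = 15 + 2.9·24 = 84.6; r = 85.6 − 84.6 = 1
x=32: ŷ = 15 + 2.9·32 = 107.8; r = 107.8 − 107.8 = 0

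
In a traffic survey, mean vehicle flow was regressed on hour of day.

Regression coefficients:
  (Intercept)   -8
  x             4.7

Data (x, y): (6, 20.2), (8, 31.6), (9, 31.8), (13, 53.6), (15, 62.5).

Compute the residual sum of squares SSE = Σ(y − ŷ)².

x=6: ŷ = -8 + 4.7·6 = 20.2; e = 20.2 − 20.2 = 0
x=8: ŷ = -8 + 4.7·8 = 29.6; e = 31.6 − 29.6 = 2
x=9: ŷ = -8 + 4.7·9 = 34.3; e = 31.8 − 34.3 = -2.5
x=13: ŷ = -8 + 4.7·13 = 53.1; e = 53.6 − 53.1 = 0.5
x=15: ŷ = -8 + 4.7·15 = 62.5; e = 62.5 − 62.5 = 0
SSE = 0 + 4 + 6.25 + 0.25 + 0 = 10.5

SSE = 10.5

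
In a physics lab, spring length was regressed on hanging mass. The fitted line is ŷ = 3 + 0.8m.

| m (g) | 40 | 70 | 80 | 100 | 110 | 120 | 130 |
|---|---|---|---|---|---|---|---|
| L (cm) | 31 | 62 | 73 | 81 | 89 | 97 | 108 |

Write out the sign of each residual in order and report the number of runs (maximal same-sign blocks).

4 runs

m=40: ŷ = 3 + 0.8·40 = 35; r = 31 − 35 = -4
m=70: ŷ = 3 + 0.8·70 = 59; r = 62 − 59 = 3
m=80: ŷ = 3 + 0.8·80 = 67; r = 73 − 67 = 6
m=100: ŷ = 3 + 0.8·100 = 83; r = 81 − 83 = -2
m=110: ŷ = 3 + 0.8·110 = 91; r = 89 − 91 = -2
m=120: ŷ = 3 + 0.8·120 = 99; r = 97 − 99 = -2
m=130: ŷ = 3 + 0.8·130 = 107; r = 108 − 107 = 1
Signs: − + + − − − +
Runs: −×1, +×2, −×3, +×1 → 4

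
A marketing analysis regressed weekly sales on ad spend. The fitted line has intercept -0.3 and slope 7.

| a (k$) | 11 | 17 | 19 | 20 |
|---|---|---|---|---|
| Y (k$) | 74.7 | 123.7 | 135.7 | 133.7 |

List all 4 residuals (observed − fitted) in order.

-2, 5, 3, -6

a=11: ŷ = -0.3 + 7·11 = 76.7; e = 74.7 − 76.7 = -2
a=17: ŷ = -0.3 + 7·17 = 118.7; e = 123.7 − 118.7 = 5
a=19: ŷ = -0.3 + 7·19 = 132.7; e = 135.7 − 132.7 = 3
a=20: ŷ = -0.3 + 7·20 = 139.7; e = 133.7 − 139.7 = -6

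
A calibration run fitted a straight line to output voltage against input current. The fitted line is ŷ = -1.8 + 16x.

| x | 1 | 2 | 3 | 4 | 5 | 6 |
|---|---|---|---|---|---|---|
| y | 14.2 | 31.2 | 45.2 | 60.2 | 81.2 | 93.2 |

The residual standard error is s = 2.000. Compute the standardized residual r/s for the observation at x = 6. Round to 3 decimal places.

ŷ = -1.8 + 16·6 = 94.2
r = 93.2 − 94.2 = -1
r/s = -1 / 2.000 = -0.500

-0.500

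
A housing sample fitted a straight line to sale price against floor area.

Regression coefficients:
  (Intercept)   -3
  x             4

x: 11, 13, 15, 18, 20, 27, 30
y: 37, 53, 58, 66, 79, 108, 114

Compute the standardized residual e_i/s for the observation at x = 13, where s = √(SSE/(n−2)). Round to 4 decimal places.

1.1180

x=11: ŷ = -3 + 4·11 = 41; e = 37 − 41 = -4
x=13: ŷ = -3 + 4·13 = 49; e = 53 − 49 = 4
x=15: ŷ = -3 + 4·15 = 57; e = 58 − 57 = 1
x=18: ŷ = -3 + 4·18 = 69; e = 66 − 69 = -3
x=20: ŷ = -3 + 4·20 = 77; e = 79 − 77 = 2
x=27: ŷ = -3 + 4·27 = 105; e = 108 − 105 = 3
x=30: ŷ = -3 + 4·30 = 117; e = 114 − 117 = -3
SSE = 16 + 16 + 1 + 9 + 4 + 9 + 9 = 64
s = √(64/5) = 3.57771
e/s = 4 / 3.57771 = 1.1180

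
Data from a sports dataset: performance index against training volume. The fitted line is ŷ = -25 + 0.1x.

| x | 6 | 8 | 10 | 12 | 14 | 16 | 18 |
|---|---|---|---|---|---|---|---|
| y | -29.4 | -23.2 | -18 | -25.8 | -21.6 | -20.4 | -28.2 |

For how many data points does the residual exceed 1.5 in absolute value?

6

x=6: ŷ = -25 + 0.1·6 = -24.4; e = -29.4 − (-24.4) = -5
x=8: ŷ = -25 + 0.1·8 = -24.2; e = -23.2 − (-24.2) = 1
x=10: ŷ = -25 + 0.1·10 = -24; e = -18 − (-24) = 6
x=12: ŷ = -25 + 0.1·12 = -23.8; e = -25.8 − (-23.8) = -2
x=14: ŷ = -25 + 0.1·14 = -23.6; e = -21.6 − (-23.6) = 2
x=16: ŷ = -25 + 0.1·16 = -23.4; e = -20.4 − (-23.4) = 3
x=18: ŷ = -25 + 0.1·18 = -23.2; e = -28.2 − (-23.2) = -5
|e| > 1.5: x=6 (|e|=5), x=10 (|e|=6), x=12 (|e|=2), x=14 (|e|=2), x=16 (|e|=3), x=18 (|e|=5) → 6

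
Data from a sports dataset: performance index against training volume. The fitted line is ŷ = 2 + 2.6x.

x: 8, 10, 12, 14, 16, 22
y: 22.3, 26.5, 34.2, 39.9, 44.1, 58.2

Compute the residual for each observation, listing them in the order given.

-0.5, -1.5, 1, 1.5, 0.5, -1

x=8: ŷ = 2 + 2.6·8 = 22.8; r = 22.3 − 22.8 = -0.5
x=10: ŷ = 2 + 2.6·10 = 28; r = 26.5 − 28 = -1.5
x=12: ŷ = 2 + 2.6·12 = 33.2; r = 34.2 − 33.2 = 1
x=14: ŷ = 2 + 2.6·14 = 38.4; r = 39.9 − 38.4 = 1.5
x=16: ŷ = 2 + 2.6·16 = 43.6; r = 44.1 − 43.6 = 0.5
x=22: ŷ = 2 + 2.6·22 = 59.2; r = 58.2 − 59.2 = -1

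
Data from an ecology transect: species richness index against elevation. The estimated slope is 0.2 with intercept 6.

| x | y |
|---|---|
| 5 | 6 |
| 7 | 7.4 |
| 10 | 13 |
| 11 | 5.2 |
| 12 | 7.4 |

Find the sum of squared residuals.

SSE = 36

x=5: ŷ = 6 + 0.2·5 = 7; e = 6 − 7 = -1
x=7: ŷ = 6 + 0.2·7 = 7.4; e = 7.4 − 7.4 = 0
x=10: ŷ = 6 + 0.2·10 = 8; e = 13 − 8 = 5
x=11: ŷ = 6 + 0.2·11 = 8.2; e = 5.2 − 8.2 = -3
x=12: ŷ = 6 + 0.2·12 = 8.4; e = 7.4 − 8.4 = -1
SSE = 1 + 0 + 25 + 9 + 1 = 36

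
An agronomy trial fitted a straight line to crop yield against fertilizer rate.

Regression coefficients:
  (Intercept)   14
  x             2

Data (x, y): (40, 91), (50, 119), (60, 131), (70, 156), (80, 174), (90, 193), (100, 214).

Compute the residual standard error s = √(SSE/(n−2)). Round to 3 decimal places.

s = 3.098

x=40: ŷ = 14 + 2·40 = 94; r = 91 − 94 = -3
x=50: ŷ = 14 + 2·50 = 114; r = 119 − 114 = 5
x=60: ŷ = 14 + 2·60 = 134; r = 131 − 134 = -3
x=70: ŷ = 14 + 2·70 = 154; r = 156 − 154 = 2
x=80: ŷ = 14 + 2·80 = 174; r = 174 − 174 = 0
x=90: ŷ = 14 + 2·90 = 194; r = 193 − 194 = -1
x=100: ŷ = 14 + 2·100 = 214; r = 214 − 214 = 0
SSE = 9 + 25 + 9 + 4 + 0 + 1 + 0 = 48
s = √(48/5) = √9.6 ≈ 3.098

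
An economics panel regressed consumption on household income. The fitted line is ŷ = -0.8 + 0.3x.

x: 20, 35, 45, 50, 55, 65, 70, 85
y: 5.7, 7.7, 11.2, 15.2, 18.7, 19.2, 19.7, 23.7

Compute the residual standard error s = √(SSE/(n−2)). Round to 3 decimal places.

s = 1.732

x=20: ŷ = -0.8 + 0.3·20 = 5.2; r = 5.7 − 5.2 = 0.5
x=35: ŷ = -0.8 + 0.3·35 = 9.7; r = 7.7 − 9.7 = -2
x=45: ŷ = -0.8 + 0.3·45 = 12.7; r = 11.2 − 12.7 = -1.5
x=50: ŷ = -0.8 + 0.3·50 = 14.2; r = 15.2 − 14.2 = 1
x=55: ŷ = -0.8 + 0.3·55 = 15.7; r = 18.7 − 15.7 = 3
x=65: ŷ = -0.8 + 0.3·65 = 18.7; r = 19.2 − 18.7 = 0.5
x=70: ŷ = -0.8 + 0.3·70 = 20.2; r = 19.7 − 20.2 = -0.5
x=85: ŷ = -0.8 + 0.3·85 = 24.7; r = 23.7 − 24.7 = -1
SSE = 0.25 + 4 + 2.25 + 1 + 9 + 0.25 + 0.25 + 1 = 18
s = √(18/6) = √3 ≈ 1.732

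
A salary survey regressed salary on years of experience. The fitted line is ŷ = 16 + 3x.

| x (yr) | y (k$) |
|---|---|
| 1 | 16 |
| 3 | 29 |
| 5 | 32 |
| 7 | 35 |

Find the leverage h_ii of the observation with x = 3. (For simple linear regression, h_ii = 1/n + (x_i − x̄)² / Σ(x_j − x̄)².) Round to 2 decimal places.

x̄ = (1 + 3 + 5 + 7)/4 = 4
Σ(x − x̄)² = 9 + 1 + 1 + 9 = 20
h = 1/4 + (-1)²/20 = 0.25 + 0.05 = 0.30

h = 0.30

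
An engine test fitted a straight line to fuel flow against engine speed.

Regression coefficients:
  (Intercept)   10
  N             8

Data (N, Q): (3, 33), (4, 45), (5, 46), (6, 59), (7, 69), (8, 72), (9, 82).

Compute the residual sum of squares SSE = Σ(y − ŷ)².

N=3: Q̂ = 10 + 8·3 = 34; r = 33 − 34 = -1
N=4: Q̂ = 10 + 8·4 = 42; r = 45 − 42 = 3
N=5: Q̂ = 10 + 8·5 = 50; r = 46 − 50 = -4
N=6: Q̂ = 10 + 8·6 = 58; r = 59 − 58 = 1
N=7: Q̂ = 10 + 8·7 = 66; r = 69 − 66 = 3
N=8: Q̂ = 10 + 8·8 = 74; r = 72 − 74 = -2
N=9: Q̂ = 10 + 8·9 = 82; r = 82 − 82 = 0
SSE = 1 + 9 + 16 + 1 + 9 + 4 + 0 = 40

SSE = 40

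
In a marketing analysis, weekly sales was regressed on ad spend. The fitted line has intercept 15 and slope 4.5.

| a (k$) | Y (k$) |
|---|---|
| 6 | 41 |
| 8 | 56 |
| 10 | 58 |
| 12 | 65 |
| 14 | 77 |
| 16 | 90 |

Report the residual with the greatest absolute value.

a=6: Ŷ = 15 + 4.5·6 = 42; r = 41 − 42 = -1
a=8: Ŷ = 15 + 4.5·8 = 51; r = 56 − 51 = 5
a=10: Ŷ = 15 + 4.5·10 = 60; r = 58 − 60 = -2
a=12: Ŷ = 15 + 4.5·12 = 69; r = 65 − 69 = -4
a=14: Ŷ = 15 + 4.5·14 = 78; r = 77 − 78 = -1
a=16: Ŷ = 15 + 4.5·16 = 87; r = 90 − 87 = 3
Largest |r| is 5 at a = 8, residual 5.

r = 5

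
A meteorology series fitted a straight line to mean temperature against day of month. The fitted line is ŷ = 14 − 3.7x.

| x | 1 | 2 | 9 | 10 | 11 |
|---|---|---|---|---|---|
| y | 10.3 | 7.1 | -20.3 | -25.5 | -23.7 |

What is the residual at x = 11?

e = 3

ŷ = 14 − 3.7·11 = -26.7
e = -23.7 − (-26.7) = 3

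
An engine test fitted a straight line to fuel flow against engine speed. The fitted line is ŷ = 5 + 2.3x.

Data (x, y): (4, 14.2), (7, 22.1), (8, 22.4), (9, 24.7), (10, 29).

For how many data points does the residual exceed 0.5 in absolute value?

x=4: ŷ = 5 + 2.3·4 = 14.2; e = 14.2 − 14.2 = 0
x=7: ŷ = 5 + 2.3·7 = 21.1; e = 22.1 − 21.1 = 1
x=8: ŷ = 5 + 2.3·8 = 23.4; e = 22.4 − 23.4 = -1
x=9: ŷ = 5 + 2.3·9 = 25.7; e = 24.7 − 25.7 = -1
x=10: ŷ = 5 + 2.3·10 = 28; e = 29 − 28 = 1
|e| > 0.5: x=7 (|e|=1), x=8 (|e|=1), x=9 (|e|=1), x=10 (|e|=1) → 4

4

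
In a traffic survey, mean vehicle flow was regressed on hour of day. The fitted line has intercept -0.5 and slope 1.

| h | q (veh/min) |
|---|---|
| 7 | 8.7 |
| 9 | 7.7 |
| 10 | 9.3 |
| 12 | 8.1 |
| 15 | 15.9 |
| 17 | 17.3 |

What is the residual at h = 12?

e = -3.4

ŷ = -0.5 + 12 = 11.5
e = 8.1 − 11.5 = -3.4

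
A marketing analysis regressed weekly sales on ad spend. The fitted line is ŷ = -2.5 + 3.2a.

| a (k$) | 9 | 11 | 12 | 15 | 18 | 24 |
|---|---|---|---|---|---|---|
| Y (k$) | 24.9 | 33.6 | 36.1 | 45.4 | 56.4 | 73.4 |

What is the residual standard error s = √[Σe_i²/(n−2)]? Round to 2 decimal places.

a=9: ŷ = -2.5 + 3.2·9 = 26.3; e = 24.9 − 26.3 = -1.4
a=11: ŷ = -2.5 + 3.2·11 = 32.7; e = 33.6 − 32.7 = 0.9
a=12: ŷ = -2.5 + 3.2·12 = 35.9; e = 36.1 − 35.9 = 0.2
a=15: ŷ = -2.5 + 3.2·15 = 45.5; e = 45.4 − 45.5 = -0.1
a=18: ŷ = -2.5 + 3.2·18 = 55.1; e = 56.4 − 55.1 = 1.3
a=24: ŷ = -2.5 + 3.2·24 = 74.3; e = 73.4 − 74.3 = -0.9
SSE = 1.96 + 0.81 + 0.04 + 0.01 + 1.69 + 0.81 = 5.32
s = √(5.32/4) = √1.33 ≈ 1.15

s = 1.15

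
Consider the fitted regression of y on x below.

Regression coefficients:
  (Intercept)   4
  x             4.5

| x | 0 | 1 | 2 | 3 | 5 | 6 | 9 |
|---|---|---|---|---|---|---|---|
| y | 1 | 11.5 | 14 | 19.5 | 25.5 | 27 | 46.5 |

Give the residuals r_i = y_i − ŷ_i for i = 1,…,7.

-3, 3, 1, 2, -1, -4, 2

x=0: ŷ = 4 + 4.5·0 = 4; r = 1 − 4 = -3
x=1: ŷ = 4 + 4.5·1 = 8.5; r = 11.5 − 8.5 = 3
x=2: ŷ = 4 + 4.5·2 = 13; r = 14 − 13 = 1
x=3: ŷ = 4 + 4.5·3 = 17.5; r = 19.5 − 17.5 = 2
x=5: ŷ = 4 + 4.5·5 = 26.5; r = 25.5 − 26.5 = -1
x=6: ŷ = 4 + 4.5·6 = 31; r = 27 − 31 = -4
x=9: ŷ = 4 + 4.5·9 = 44.5; r = 46.5 − 44.5 = 2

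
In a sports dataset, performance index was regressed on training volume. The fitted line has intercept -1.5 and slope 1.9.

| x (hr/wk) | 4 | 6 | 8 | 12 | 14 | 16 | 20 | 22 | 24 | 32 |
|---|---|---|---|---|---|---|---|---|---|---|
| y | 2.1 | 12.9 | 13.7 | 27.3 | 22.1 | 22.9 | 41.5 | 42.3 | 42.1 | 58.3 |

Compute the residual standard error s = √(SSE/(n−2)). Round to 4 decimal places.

x=4: ŷ = -1.5 + 1.9·4 = 6.1; r = 2.1 − 6.1 = -4
x=6: ŷ = -1.5 + 1.9·6 = 9.9; r = 12.9 − 9.9 = 3
x=8: ŷ = -1.5 + 1.9·8 = 13.7; r = 13.7 − 13.7 = 0
x=12: ŷ = -1.5 + 1.9·12 = 21.3; r = 27.3 − 21.3 = 6
x=14: ŷ = -1.5 + 1.9·14 = 25.1; r = 22.1 − 25.1 = -3
x=16: ŷ = -1.5 + 1.9·16 = 28.9; r = 22.9 − 28.9 = -6
x=20: ŷ = -1.5 + 1.9·20 = 36.5; r = 41.5 − 36.5 = 5
x=22: ŷ = -1.5 + 1.9·22 = 40.3; r = 42.3 − 40.3 = 2
x=24: ŷ = -1.5 + 1.9·24 = 44.1; r = 42.1 − 44.1 = -2
x=32: ŷ = -1.5 + 1.9·32 = 59.3; r = 58.3 − 59.3 = -1
SSE = 16 + 9 + 0 + 36 + 9 + 36 + 25 + 4 + 4 + 1 = 140
s = √(140/8) = √17.5 ≈ 4.1833

s = 4.1833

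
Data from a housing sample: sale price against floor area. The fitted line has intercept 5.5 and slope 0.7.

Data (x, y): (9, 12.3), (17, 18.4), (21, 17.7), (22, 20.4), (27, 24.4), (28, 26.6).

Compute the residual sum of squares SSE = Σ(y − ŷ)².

SSE = 10

x=9: ŷ = 5.5 + 0.7·9 = 11.8; r = 12.3 − 11.8 = 0.5
x=17: ŷ = 5.5 + 0.7·17 = 17.4; r = 18.4 − 17.4 = 1
x=21: ŷ = 5.5 + 0.7·21 = 20.2; r = 17.7 − 20.2 = -2.5
x=22: ŷ = 5.5 + 0.7·22 = 20.9; r = 20.4 − 20.9 = -0.5
x=27: ŷ = 5.5 + 0.7·27 = 24.4; r = 24.4 − 24.4 = 0
x=28: ŷ = 5.5 + 0.7·28 = 25.1; r = 26.6 − 25.1 = 1.5
SSE = 0.25 + 1 + 6.25 + 0.25 + 0 + 2.25 = 10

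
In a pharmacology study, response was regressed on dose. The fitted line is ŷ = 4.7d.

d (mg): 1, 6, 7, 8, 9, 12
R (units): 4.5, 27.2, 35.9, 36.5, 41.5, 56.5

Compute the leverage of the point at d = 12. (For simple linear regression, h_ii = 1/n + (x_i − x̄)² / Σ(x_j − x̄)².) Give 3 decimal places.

h = 0.516

d̄ = (1 + 6 + 7 + 8 + 9 + 12)/6 = 7.16667
Σ(d − d̄)² = 38.0278 + 1.36111 + 0.0277778 + 0.694444 + 3.36111 + 23.3611 = 66.8333
h = 1/6 + (4.83333)²/66.8333 = 0.166667 + 0.349543 = 0.516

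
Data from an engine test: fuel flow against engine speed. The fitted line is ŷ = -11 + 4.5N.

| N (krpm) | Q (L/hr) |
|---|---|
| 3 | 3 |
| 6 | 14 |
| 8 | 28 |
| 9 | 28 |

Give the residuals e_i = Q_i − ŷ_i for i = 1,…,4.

N=3: ŷ = -11 + 4.5·3 = 2.5; e = 3 − 2.5 = 0.5
N=6: ŷ = -11 + 4.5·6 = 16; e = 14 − 16 = -2
N=8: ŷ = -11 + 4.5·8 = 25; e = 28 − 25 = 3
N=9: ŷ = -11 + 4.5·9 = 29.5; e = 28 − 29.5 = -1.5

0.5, -2, 3, -1.5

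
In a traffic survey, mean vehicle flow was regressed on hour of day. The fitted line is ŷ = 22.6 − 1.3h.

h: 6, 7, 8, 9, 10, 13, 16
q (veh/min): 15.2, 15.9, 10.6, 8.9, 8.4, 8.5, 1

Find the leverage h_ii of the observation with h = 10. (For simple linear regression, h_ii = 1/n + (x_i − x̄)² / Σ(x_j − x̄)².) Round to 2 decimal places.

h = 0.14

h̄ = (6 + 7 + 8 + 9 + 10 + 13 + 16)/7 = 9.85714
Σ(h − h̄)² = 14.8776 + 8.16327 + 3.44898 + 0.734694 + 0.0204082 + 9.87755 + 37.7347 = 74.8571
h = 1/7 + (0.142857)²/74.8571 = 0.142857 + 0.000272628 = 0.14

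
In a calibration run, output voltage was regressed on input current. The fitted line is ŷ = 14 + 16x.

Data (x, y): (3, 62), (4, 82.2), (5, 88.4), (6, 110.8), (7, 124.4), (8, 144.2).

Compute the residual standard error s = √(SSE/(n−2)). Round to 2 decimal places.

s = 3.78

x=3: ŷ = 14 + 16·3 = 62; r = 62 − 62 = 0
x=4: ŷ = 14 + 16·4 = 78; r = 82.2 − 78 = 4.2
x=5: ŷ = 14 + 16·5 = 94; r = 88.4 − 94 = -5.6
x=6: ŷ = 14 + 16·6 = 110; r = 110.8 − 110 = 0.8
x=7: ŷ = 14 + 16·7 = 126; r = 124.4 − 126 = -1.6
x=8: ŷ = 14 + 16·8 = 142; r = 144.2 − 142 = 2.2
SSE = 0 + 17.64 + 31.36 + 0.64 + 2.56 + 4.84 = 57.04
s = √(57.04/4) = √14.26 ≈ 3.78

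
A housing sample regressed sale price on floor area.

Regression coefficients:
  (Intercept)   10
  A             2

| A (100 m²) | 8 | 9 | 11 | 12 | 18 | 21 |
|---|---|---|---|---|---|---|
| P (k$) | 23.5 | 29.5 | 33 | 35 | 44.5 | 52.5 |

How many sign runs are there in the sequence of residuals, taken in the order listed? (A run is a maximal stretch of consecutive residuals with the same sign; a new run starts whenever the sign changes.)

A=8: P̂ = 10 + 2·8 = 26; e = 23.5 − 26 = -2.5
A=9: P̂ = 10 + 2·9 = 28; e = 29.5 − 28 = 1.5
A=11: P̂ = 10 + 2·11 = 32; e = 33 − 32 = 1
A=12: P̂ = 10 + 2·12 = 34; e = 35 − 34 = 1
A=18: P̂ = 10 + 2·18 = 46; e = 44.5 − 46 = -1.5
A=21: P̂ = 10 + 2·21 = 52; e = 52.5 − 52 = 0.5
Signs: − + + + − +
Runs: −×1, +×3, −×1, +×1 → 4

4 runs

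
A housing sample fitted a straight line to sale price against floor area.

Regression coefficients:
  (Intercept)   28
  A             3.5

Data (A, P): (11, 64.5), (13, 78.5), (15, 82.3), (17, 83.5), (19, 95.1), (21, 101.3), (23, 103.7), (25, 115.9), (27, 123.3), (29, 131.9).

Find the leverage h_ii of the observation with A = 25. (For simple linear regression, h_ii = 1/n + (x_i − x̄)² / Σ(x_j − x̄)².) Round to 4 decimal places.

h = 0.1758

Ā = (11 + 13 + 15 + 17 + 19 + 21 + 23 + 25 + 27 + 29)/10 = 20
Σ(A − Ā)² = 81 + 49 + 25 + 9 + 1 + 1 + 9 + 25 + 49 + 81 = 330
h = 1/10 + (5)²/330 = 0.1 + 0.0757576 = 0.1758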